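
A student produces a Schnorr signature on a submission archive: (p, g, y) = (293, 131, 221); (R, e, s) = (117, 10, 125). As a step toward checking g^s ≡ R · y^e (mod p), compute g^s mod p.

Squares mod 293: 131^1≡131, 131^2≡167, 131^4≡54, 131^8≡279, 131^16≡196, 131^32≡33, 131^64≡210
125 = 64 + 32 + 16 + 8 + 4 + 1, so 131^125 ≡ 210·33·196·279·54·131 ≡ 136 (mod 293)

136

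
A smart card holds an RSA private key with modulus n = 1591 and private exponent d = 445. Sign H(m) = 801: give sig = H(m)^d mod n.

684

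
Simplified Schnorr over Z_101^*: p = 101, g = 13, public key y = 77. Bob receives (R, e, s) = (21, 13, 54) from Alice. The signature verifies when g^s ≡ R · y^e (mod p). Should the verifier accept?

accept

g^s mod p:
Squares mod 101: 13^1≡13, 13^2≡68, 13^4≡79, 13^8≡80, 13^16≡37, 13^32≡56
54 = 32 + 16 + 4 + 2, so 13^54 ≡ 56·37·79·68 ≡ 79 (mod 101)
R · y^e mod p:
Squares mod 101: 77^1≡77, 77^2≡71, 77^4≡92, 77^8≡81
13 = 8 + 4 + 1, so 77^13 ≡ 81·92·77 ≡ 23 (mod 101)
21·23 = 483 ≡ 79 (mod 101)
79 ≡ 79 (mod 101); signature holds.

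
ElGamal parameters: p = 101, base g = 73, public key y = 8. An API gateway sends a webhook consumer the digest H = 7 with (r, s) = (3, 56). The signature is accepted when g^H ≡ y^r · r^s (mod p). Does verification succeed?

Left side g^H mod p:
73^2 = 5329 ≡ 77
73^4 ≡ 77^2 = 5929 ≡ 71
7 = 4 + 2 + 1, so 73^7 ≡ 71·77·73 ≡ 40 (mod 101)
Right side y^r · r^s mod p:
8^2 = 64
3 = 2 + 1, so 8^3 ≡ 64·8 ≡ 7 (mod 101)
3^2 = 9
3^4 ≡ 9^2 = 81
3^8 ≡ 81^2 = 6561 ≡ 97
3^16 ≡ 97^2 = 9409 ≡ 16
3^32 ≡ 16^2 = 256 ≡ 54
56 = 32 + 16 + 8, so 3^56 ≡ 54·16·97 ≡ 79 (mod 101)
7·79 = 553 ≡ 48 (mod 101)
40 ≠ 48, so verification fails.

fails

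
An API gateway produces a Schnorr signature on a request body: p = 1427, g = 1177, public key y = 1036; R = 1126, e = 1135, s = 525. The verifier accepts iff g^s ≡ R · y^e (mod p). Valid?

yes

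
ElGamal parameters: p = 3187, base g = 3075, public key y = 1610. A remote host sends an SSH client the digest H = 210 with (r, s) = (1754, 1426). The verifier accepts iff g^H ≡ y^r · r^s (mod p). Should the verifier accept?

reject

Left side g^H mod p:
3075^2 = 9455625 ≡ 2983
3075^4 ≡ 2983^2 = 8898289 ≡ 185
3075^8 ≡ 185^2 = 34225 ≡ 2355
3075^16 ≡ 2355^2 = 5546025 ≡ 645
3075^32 ≡ 645^2 = 416025 ≡ 1715
3075^64 ≡ 1715^2 = 2941225 ≡ 2811
3075^128 ≡ 2811^2 = 7901721 ≡ 1148
210 = 128 + 64 + 16 + 2, so 3075^210 ≡ 1148·2811·645·2983 ≡ 2952 (mod 3187)
Right side y^r · r^s mod p:
1610^2 = 2592100 ≡ 1069
1610^4 ≡ 1069^2 = 1142761 ≡ 1815
1610^8 ≡ 1815^2 = 3294225 ≡ 2054
1610^16 ≡ 2054^2 = 4218916 ≡ 2515
1610^32 ≡ 2515^2 = 6325225 ≡ 2217
1610^64 ≡ 2217^2 = 4915089 ≡ 735
1610^128 ≡ 735^2 = 540225 ≡ 1622
1610^256 ≡ 1622^2 = 2630884 ≡ 1609
1610^512 ≡ 1609^2 = 2588881 ≡ 1037
1610^1024 ≡ 1037^2 = 1075369 ≡ 1350
1754 = 1024 + 512 + 128 + 64 + 16 + 8 + 2, so 1610^1754 ≡ 1350·1037·1622·735·2515·2054·1069 ≡ 1192 (mod 3187)
1754^2 = 3076516 ≡ 1061
1754^4 ≡ 1061^2 = 1125721 ≡ 710
1754^8 ≡ 710^2 = 504100 ≡ 554
1754^16 ≡ 554^2 = 306916 ≡ 964
1754^32 ≡ 964^2 = 929296 ≡ 1879
1754^64 ≡ 1879^2 = 3530641 ≡ 2632
1754^128 ≡ 2632^2 = 6927424 ≡ 2073
1754^256 ≡ 2073^2 = 4297329 ≡ 1253
1754^512 ≡ 1253^2 = 1570009 ≡ 2005
1754^1024 ≡ 2005^2 = 4020025 ≡ 1218
1426 = 1024 + 256 + 128 + 16 + 2, so 1754^1426 ≡ 1218·1253·2073·964·1061 ≡ 1789 (mod 3187)
1192·1789 = 2132488 ≡ 385 (mod 3187)
2952 ≠ 385, so verification fails.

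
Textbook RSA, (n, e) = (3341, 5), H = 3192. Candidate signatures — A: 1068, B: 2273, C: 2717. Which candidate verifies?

B

Candidate A: Squares mod 3341: 1068^1≡1068, 1068^2≡1343, 1068^4≡2850; 5 = 4 + 1, so 1068^5 ≡ 2850·1068 ≡ 149 (mod 3341)
Candidate B: Squares mod 3341: 2273^1≡2273, 2273^2≡1343, 2273^4≡2850; 5 = 4 + 1, so 2273^5 ≡ 2850·2273 ≡ 3192 (mod 3341)
  → matches H = 3192
Candidate C: Squares mod 3341: 2717^1≡2717, 2717^2≡1820, 2717^4≡1469; 5 = 4 + 1, so 2717^5 ≡ 1469·2717 ≡ 2119 (mod 3341)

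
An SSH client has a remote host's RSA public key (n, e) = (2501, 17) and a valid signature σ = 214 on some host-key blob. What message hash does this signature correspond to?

1690

Squares mod 2501: σ^1≡214, σ^2≡778, σ^4≡42, σ^8≡1764, σ^16≡452
17 = 16 + 1, so σ^17 ≡ 452·214 ≡ 1690 (mod 2501)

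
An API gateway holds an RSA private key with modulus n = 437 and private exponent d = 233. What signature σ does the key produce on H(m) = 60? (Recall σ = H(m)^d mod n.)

241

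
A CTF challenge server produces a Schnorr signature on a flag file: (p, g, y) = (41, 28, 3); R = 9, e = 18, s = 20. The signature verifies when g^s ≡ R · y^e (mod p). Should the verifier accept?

accept

g^s mod p:
Squares mod 41: 28^1≡28, 28^2≡5, 28^4≡25, 28^8≡10, 28^16≡18
20 = 16 + 4, so 28^20 ≡ 18·25 ≡ 40 (mod 41)
R · y^e mod p:
Squares mod 41: 3^1≡3, 3^2≡9, 3^4≡40, 3^8≡1, 3^16≡1
18 = 16 + 2, so 3^18 ≡ 1·9 ≡ 9 (mod 41)
9·9 = 81 ≡ 40 (mod 41)
40 ≡ 40 (mod 41); signature holds.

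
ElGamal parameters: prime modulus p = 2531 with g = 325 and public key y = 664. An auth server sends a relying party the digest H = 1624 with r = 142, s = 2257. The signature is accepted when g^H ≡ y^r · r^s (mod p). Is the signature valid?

invalid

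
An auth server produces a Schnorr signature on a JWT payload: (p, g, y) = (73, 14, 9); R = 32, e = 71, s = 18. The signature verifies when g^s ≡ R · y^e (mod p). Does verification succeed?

g^s mod p:
14^2 = 196 ≡ 50
14^4 ≡ 50^2 = 2500 ≡ 18
14^8 ≡ 18^2 = 324 ≡ 32
14^16 ≡ 32^2 = 1024 ≡ 2
18 = 16 + 2, so 14^18 ≡ 2·50 ≡ 27 (mod 73)
R · y^e mod p:
9^2 = 81 ≡ 8
9^4 ≡ 8^2 = 64
9^8 ≡ 64^2 = 4096 ≡ 8
9^16 ≡ 8^2 = 64
9^32 ≡ 64^2 = 4096 ≡ 8
9^64 ≡ 8^2 = 64
71 = 64 + 4 + 2 + 1, so 9^71 ≡ 64·64·8·9 ≡ 65 (mod 73)
32·65 = 2080 ≡ 36 (mod 73)
27 ≠ 36; the check fails.

fails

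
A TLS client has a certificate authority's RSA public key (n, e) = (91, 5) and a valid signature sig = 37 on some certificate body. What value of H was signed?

46

sig^2 ≡ 37^2 = 1369 ≡ 4
sig^4 ≡ 4^2 = 16
5 = 4 + 1, so sig^5 ≡ 16·37 ≡ 46 (mod 91)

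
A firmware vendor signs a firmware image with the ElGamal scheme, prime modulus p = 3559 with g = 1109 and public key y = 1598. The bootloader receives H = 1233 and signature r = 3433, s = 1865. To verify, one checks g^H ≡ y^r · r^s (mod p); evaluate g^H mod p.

1263

1109^2 = 1229881 ≡ 2026
1109^4 ≡ 2026^2 = 4104676 ≡ 1149
1109^8 ≡ 1149^2 = 1320201 ≡ 3371
1109^16 ≡ 3371^2 = 11363641 ≡ 3313
1109^32 ≡ 3313^2 = 10975969 ≡ 13
1109^64 ≡ 13^2 = 169
1109^128 ≡ 169^2 = 28561 ≡ 89
1109^256 ≡ 89^2 = 7921 ≡ 803
1109^512 ≡ 803^2 = 644809 ≡ 630
1109^1024 ≡ 630^2 = 396900 ≡ 1851
1233 = 1024 + 128 + 64 + 16 + 1, so 1109^1233 ≡ 1851·89·169·3313·1109 ≡ 1263 (mod 3559)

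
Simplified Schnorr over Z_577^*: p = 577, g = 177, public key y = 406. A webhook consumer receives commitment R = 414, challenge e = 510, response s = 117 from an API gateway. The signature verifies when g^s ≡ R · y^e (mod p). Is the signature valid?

g^s mod p:
177^117 mod 577 = 33
R · y^e mod p:
406^510 mod 577 = 152
414·152 = 62928 ≡ 35 (mod 577)
33 ≠ 35; the check fails.

invalid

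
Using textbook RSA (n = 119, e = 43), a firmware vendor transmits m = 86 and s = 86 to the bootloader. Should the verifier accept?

accept

s^43 mod 119 = 86
s^43 mod 119 = 86 matches m.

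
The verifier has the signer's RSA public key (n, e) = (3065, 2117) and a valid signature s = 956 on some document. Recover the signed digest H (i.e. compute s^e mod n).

1491

s^2 ≡ 956^2 = 913936 ≡ 566
s^4 ≡ 566^2 = 320356 ≡ 1596
s^8 ≡ 1596^2 = 2547216 ≡ 201
s^16 ≡ 201^2 = 40401 ≡ 556
s^32 ≡ 556^2 = 309136 ≡ 2636
s^64 ≡ 2636^2 = 6948496 ≡ 141
s^128 ≡ 141^2 = 19881 ≡ 1491
s^256 ≡ 1491^2 = 2223081 ≡ 956
s^512 ≡ 956^2 = 913936 ≡ 566
s^1024 ≡ 566^2 = 320356 ≡ 1596
s^2048 ≡ 1596^2 = 2547216 ≡ 201
2117 = 2048 + 64 + 4 + 1, so s^2117 ≡ 201·141·1596·956 ≡ 1491 (mod 3065)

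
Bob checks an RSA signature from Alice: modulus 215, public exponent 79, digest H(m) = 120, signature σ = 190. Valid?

σ^79 mod 215 = 120
σ^79 mod 215 = 120 matches H(m).

yes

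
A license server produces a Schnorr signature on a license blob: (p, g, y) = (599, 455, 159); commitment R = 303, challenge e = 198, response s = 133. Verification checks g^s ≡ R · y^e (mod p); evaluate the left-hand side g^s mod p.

Squares mod 599: 455^1≡455, 455^2≡370, 455^4≡328, 455^8≡363, 455^16≡588, 455^32≡121, 455^64≡265, 455^128≡142
133 = 128 + 4 + 1, so 455^133 ≡ 142·328·455 ≡ 59 (mod 599)

59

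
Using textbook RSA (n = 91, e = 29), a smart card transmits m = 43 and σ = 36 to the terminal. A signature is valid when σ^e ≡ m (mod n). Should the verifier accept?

σ^2 ≡ 36^2 = 1296 ≡ 22
σ^4 ≡ 22^2 = 484 ≡ 29
σ^8 ≡ 29^2 = 841 ≡ 22
σ^16 ≡ 22^2 = 484 ≡ 29
29 = 16 + 8 + 4 + 1, so σ^29 ≡ 29·22·29·36 ≡ 43 (mod 91)
Since 43 equals the digest 43, verification succeeds.

accept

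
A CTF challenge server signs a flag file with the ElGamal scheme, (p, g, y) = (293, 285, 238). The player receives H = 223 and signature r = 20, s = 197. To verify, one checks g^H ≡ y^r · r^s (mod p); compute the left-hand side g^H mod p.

242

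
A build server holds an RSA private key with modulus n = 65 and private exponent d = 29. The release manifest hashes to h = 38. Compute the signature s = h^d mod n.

Squares mod 65: h^1≡38, h^2≡14, h^4≡1, h^8≡1, h^16≡1
29 = 16 + 8 + 4 + 1, so h^29 ≡ 1·1·1·38 ≡ 38 (mod 65)

38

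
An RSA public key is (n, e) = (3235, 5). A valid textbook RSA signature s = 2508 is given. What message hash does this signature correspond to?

s^2 ≡ 2508^2 = 6290064 ≡ 1224
s^4 ≡ 1224^2 = 1498176 ≡ 371
5 = 4 + 1, so s^5 ≡ 371·2508 ≡ 2023 (mod 3235)

2023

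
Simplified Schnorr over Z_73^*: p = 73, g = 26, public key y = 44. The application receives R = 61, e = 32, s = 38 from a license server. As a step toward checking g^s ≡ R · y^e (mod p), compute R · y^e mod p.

54

44^2 = 1936 ≡ 38
44^4 ≡ 38^2 = 1444 ≡ 57
44^8 ≡ 57^2 = 3249 ≡ 37
44^16 ≡ 37^2 = 1369 ≡ 55
44^32 ≡ 55^2 = 3025 ≡ 32
R · y^e ≡ 61·32 = 1952 ≡ 54 (mod 73)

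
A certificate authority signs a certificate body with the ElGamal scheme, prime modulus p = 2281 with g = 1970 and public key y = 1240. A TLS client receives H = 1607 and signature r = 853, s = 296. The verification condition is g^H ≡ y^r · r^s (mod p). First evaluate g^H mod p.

1970^2 = 3880900 ≡ 919
1970^4 ≡ 919^2 = 844561 ≡ 591
1970^8 ≡ 591^2 = 349281 ≡ 288
1970^16 ≡ 288^2 = 82944 ≡ 828
1970^32 ≡ 828^2 = 685584 ≡ 1284
1970^64 ≡ 1284^2 = 1648656 ≡ 1774
1970^128 ≡ 1774^2 = 3147076 ≡ 1577
1970^256 ≡ 1577^2 = 2486929 ≡ 639
1970^512 ≡ 639^2 = 408321 ≡ 22
1970^1024 ≡ 22^2 = 484
1607 = 1024 + 512 + 64 + 4 + 2 + 1, so 1970^1607 ≡ 484·22·1774·591·919·1970 ≡ 1455 (mod 2281)

1455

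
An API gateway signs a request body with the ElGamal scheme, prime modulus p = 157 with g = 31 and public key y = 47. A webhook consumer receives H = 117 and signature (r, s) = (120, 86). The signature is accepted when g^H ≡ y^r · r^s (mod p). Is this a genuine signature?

forged

Left side g^H mod p:
31^2 = 961 ≡ 19
31^4 ≡ 19^2 = 361 ≡ 47
31^8 ≡ 47^2 = 2209 ≡ 11
31^16 ≡ 11^2 = 121
31^32 ≡ 121^2 = 14641 ≡ 40
31^64 ≡ 40^2 = 1600 ≡ 30
117 = 64 + 32 + 16 + 4 + 1, so 31^117 ≡ 30·40·121·47·31 ≡ 156 (mod 157)
Right side y^r · r^s mod p:
47^2 = 2209 ≡ 11
47^4 ≡ 11^2 = 121
47^8 ≡ 121^2 = 14641 ≡ 40
47^16 ≡ 40^2 = 1600 ≡ 30
47^32 ≡ 30^2 = 900 ≡ 115
47^64 ≡ 115^2 = 13225 ≡ 37
120 = 64 + 32 + 16 + 8, so 47^120 ≡ 37·115·30·40 ≡ 46 (mod 157)
120^2 = 14400 ≡ 113
120^4 ≡ 113^2 = 12769 ≡ 52
120^8 ≡ 52^2 = 2704 ≡ 35
120^16 ≡ 35^2 = 1225 ≡ 126
120^32 ≡ 126^2 = 15876 ≡ 19
120^64 ≡ 19^2 = 361 ≡ 47
86 = 64 + 16 + 4 + 2, so 120^86 ≡ 47·126·52·113 ≡ 35 (mod 157)
46·35 = 1610 ≡ 40 (mod 157)
156 ≠ 40, so verification fails.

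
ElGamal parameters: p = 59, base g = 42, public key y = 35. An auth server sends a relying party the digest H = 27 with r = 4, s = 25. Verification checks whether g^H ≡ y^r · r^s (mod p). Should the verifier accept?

Left side g^H mod p:
Squares mod 59: 42^1≡42, 42^2≡53, 42^4≡36, 42^8≡57, 42^16≡4
27 = 16 + 8 + 2 + 1, so 42^27 ≡ 4·57·53·42 ≡ 10 (mod 59)
Right side y^r · r^s mod p:
Squares mod 59: 35^1≡35, 35^2≡45, 35^4≡19
35^4 ≡ 19 (mod 59)
Squares mod 59: 4^1≡4, 4^2≡16, 4^4≡20, 4^8≡46, 4^16≡51
25 = 16 + 8 + 1, so 4^25 ≡ 51·46·4 ≡ 3 (mod 59)
19·3 = 57 ≡ 57 (mod 59)
10 ≠ 57, so verification fails.

reject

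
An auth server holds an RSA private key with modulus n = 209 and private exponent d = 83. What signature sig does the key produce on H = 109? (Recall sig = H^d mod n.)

Squares mod 209: H^1≡109, H^2≡177, H^4≡188, H^8≡23, H^16≡111, H^32≡199, H^64≡100
83 = 64 + 16 + 2 + 1, so H^83 ≡ 100·111·177·109 ≡ 32 (mod 209)

32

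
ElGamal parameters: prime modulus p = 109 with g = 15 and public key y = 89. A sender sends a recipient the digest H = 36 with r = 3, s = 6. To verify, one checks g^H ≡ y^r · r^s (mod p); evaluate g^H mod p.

15^2 = 225 ≡ 7
15^4 ≡ 7^2 = 49
15^8 ≡ 49^2 = 2401 ≡ 3
15^16 ≡ 3^2 = 9
15^32 ≡ 9^2 = 81
36 = 32 + 4, so 15^36 ≡ 81·49 ≡ 45 (mod 109)

45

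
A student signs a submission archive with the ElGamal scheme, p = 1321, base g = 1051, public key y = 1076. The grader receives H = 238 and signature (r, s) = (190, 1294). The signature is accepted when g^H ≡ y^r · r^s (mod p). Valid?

no

Left side g^H mod p:
1051^2 = 1104601 ≡ 245
1051^4 ≡ 245^2 = 60025 ≡ 580
1051^8 ≡ 580^2 = 336400 ≡ 866
1051^16 ≡ 866^2 = 749956 ≡ 949
1051^32 ≡ 949^2 = 900601 ≡ 1000
1051^64 ≡ 1000^2 = 1000000 ≡ 3
1051^128 ≡ 3^2 = 9
238 = 128 + 64 + 32 + 8 + 4 + 2, so 1051^238 ≡ 9·3·1000·866·580·245 ≡ 9 (mod 1321)
Right side y^r · r^s mod p:
1076^2 = 1157776 ≡ 580
1076^4 ≡ 580^2 = 336400 ≡ 866
1076^8 ≡ 866^2 = 749956 ≡ 949
1076^16 ≡ 949^2 = 900601 ≡ 1000
1076^32 ≡ 1000^2 = 1000000 ≡ 3
1076^64 ≡ 3^2 = 9
1076^128 ≡ 9^2 = 81
190 = 128 + 32 + 16 + 8 + 4 + 2, so 1076^190 ≡ 81·3·1000·949·866·580 ≡ 1074 (mod 1321)
190^2 = 36100 ≡ 433
190^4 ≡ 433^2 = 187489 ≡ 1228
190^8 ≡ 1228^2 = 1507984 ≡ 723
190^16 ≡ 723^2 = 522729 ≡ 934
190^32 ≡ 934^2 = 872356 ≡ 496
190^64 ≡ 496^2 = 246016 ≡ 310
190^128 ≡ 310^2 = 96100 ≡ 988
190^256 ≡ 988^2 = 976144 ≡ 1246
190^512 ≡ 1246^2 = 1552516 ≡ 341
190^1024 ≡ 341^2 = 116281 ≡ 33
1294 = 1024 + 256 + 8 + 4 + 2, so 190^1294 ≡ 33·1246·723·1228·433 ≡ 827 (mod 1321)
1074·827 = 888198 ≡ 486 (mod 1321)
9 ≠ 486, so verification fails.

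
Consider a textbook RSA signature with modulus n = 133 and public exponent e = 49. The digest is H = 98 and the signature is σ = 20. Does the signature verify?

does not verify

σ^49 mod 133 = 20
The recovered value 20 does not match the digest 98.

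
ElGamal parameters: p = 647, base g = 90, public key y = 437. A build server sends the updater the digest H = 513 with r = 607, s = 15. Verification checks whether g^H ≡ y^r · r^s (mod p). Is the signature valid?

invalid

Left side g^H mod p:
90^2 = 8100 ≡ 336
90^4 ≡ 336^2 = 112896 ≡ 318
90^8 ≡ 318^2 = 101124 ≡ 192
90^16 ≡ 192^2 = 36864 ≡ 632
90^32 ≡ 632^2 = 399424 ≡ 225
90^64 ≡ 225^2 = 50625 ≡ 159
90^128 ≡ 159^2 = 25281 ≡ 48
90^256 ≡ 48^2 = 2304 ≡ 363
90^512 ≡ 363^2 = 131769 ≡ 428
513 = 512 + 1, so 90^513 ≡ 428·90 ≡ 347 (mod 647)
Right side y^r · r^s mod p:
437^2 = 190969 ≡ 104
437^4 ≡ 104^2 = 10816 ≡ 464
437^8 ≡ 464^2 = 215296 ≡ 492
437^16 ≡ 492^2 = 242064 ≡ 86
437^32 ≡ 86^2 = 7396 ≡ 279
437^64 ≡ 279^2 = 77841 ≡ 201
437^128 ≡ 201^2 = 40401 ≡ 287
437^256 ≡ 287^2 = 82369 ≡ 200
437^512 ≡ 200^2 = 40000 ≡ 533
607 = 512 + 64 + 16 + 8 + 4 + 2 + 1, so 437^607 ≡ 533·201·86·492·464·104·437 ≡ 533 (mod 647)
607^2 = 368449 ≡ 306
607^4 ≡ 306^2 = 93636 ≡ 468
607^8 ≡ 468^2 = 219024 ≡ 338
15 = 8 + 4 + 2 + 1, so 607^15 ≡ 338·468·306·607 ≡ 573 (mod 647)
533·573 = 305409 ≡ 25 (mod 647)
347 ≠ 25, so verification fails.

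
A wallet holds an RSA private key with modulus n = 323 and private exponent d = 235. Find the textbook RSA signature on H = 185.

Squares mod 323: H^1≡185, H^2≡310, H^4≡169, H^8≡137, H^16≡35, H^32≡256, H^64≡290, H^128≡120
235 = 128 + 64 + 32 + 8 + 2 + 1, so H^235 ≡ 120·290·256·137·310·185 ≡ 128 (mod 323)

128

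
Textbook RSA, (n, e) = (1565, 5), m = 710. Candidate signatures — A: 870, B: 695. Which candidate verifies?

Candidate A: Squares mod 1565: 870^1≡870, 870^2≡1005, 870^4≡600; 5 = 4 + 1, so 870^5 ≡ 600·870 ≡ 855 (mod 1565)
Candidate B: Squares mod 1565: 695^1≡695, 695^2≡1005, 695^4≡600; 5 = 4 + 1, so 695^5 ≡ 600·695 ≡ 710 (mod 1565)
  → matches m = 710

B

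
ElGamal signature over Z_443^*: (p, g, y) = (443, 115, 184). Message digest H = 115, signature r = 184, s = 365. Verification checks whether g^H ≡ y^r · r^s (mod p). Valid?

Left side g^H mod p:
115^2 = 13225 ≡ 378
115^4 ≡ 378^2 = 142884 ≡ 238
115^8 ≡ 238^2 = 56644 ≡ 383
115^16 ≡ 383^2 = 146689 ≡ 56
115^32 ≡ 56^2 = 3136 ≡ 35
115^64 ≡ 35^2 = 1225 ≡ 339
115 = 64 + 32 + 16 + 2 + 1, so 115^115 ≡ 339·35·56·378·115 ≡ 184 (mod 443)
Right side y^r · r^s mod p:
184^2 = 33856 ≡ 188
184^4 ≡ 188^2 = 35344 ≡ 347
184^8 ≡ 347^2 = 120409 ≡ 356
184^16 ≡ 356^2 = 126736 ≡ 38
184^32 ≡ 38^2 = 1444 ≡ 115
184^64 ≡ 115^2 = 13225 ≡ 378
184^128 ≡ 378^2 = 142884 ≡ 238
184 = 128 + 32 + 16 + 8, so 184^184 ≡ 238·115·38·356 ≡ 188 (mod 443)
184^2 = 33856 ≡ 188
184^4 ≡ 188^2 = 35344 ≡ 347
184^8 ≡ 347^2 = 120409 ≡ 356
184^16 ≡ 356^2 = 126736 ≡ 38
184^32 ≡ 38^2 = 1444 ≡ 115
184^64 ≡ 115^2 = 13225 ≡ 378
184^128 ≡ 378^2 = 142884 ≡ 238
184^256 ≡ 238^2 = 56644 ≡ 383
365 = 256 + 64 + 32 + 8 + 4 + 1, so 184^365 ≡ 383·378·115·356·347·184 ≡ 184 (mod 443)
188·184 = 34592 ≡ 38 (mod 443)
184 ≠ 38, so verification fails.

no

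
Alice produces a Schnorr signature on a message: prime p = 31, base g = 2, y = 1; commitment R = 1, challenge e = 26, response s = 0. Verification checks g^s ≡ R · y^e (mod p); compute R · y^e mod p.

1

Squares mod 31: 1^1≡1, 1^2≡1, 1^4≡1, 1^8≡1, 1^16≡1
26 = 16 + 8 + 2, so 1^26 ≡ 1·1·1 ≡ 1 (mod 31)
R · y^e ≡ 1·1 = 1 ≡ 1 (mod 31)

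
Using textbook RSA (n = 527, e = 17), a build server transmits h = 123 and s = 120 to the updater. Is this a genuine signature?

forged

s^2 ≡ 120^2 = 14400 ≡ 171
s^4 ≡ 171^2 = 29241 ≡ 256
s^8 ≡ 256^2 = 65536 ≡ 188
s^16 ≡ 188^2 = 35344 ≡ 35
17 = 16 + 1, so s^17 ≡ 35·120 ≡ 511 (mod 527)
The recovered value 511 does not match the digest 123.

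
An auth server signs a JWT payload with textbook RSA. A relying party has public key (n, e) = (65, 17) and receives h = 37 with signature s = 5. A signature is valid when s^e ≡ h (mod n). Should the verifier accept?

s^2 ≡ 5^2 = 25
s^4 ≡ 25^2 = 625 ≡ 40
s^8 ≡ 40^2 = 1600 ≡ 40
s^16 ≡ 40^2 = 1600 ≡ 40
17 = 16 + 1, so s^17 ≡ 40·5 ≡ 5 (mod 65)
5 ≠ 37, so verification fails.

reject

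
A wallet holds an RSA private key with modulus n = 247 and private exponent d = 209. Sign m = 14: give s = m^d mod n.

222

Squares mod 247: m^1≡14, m^2≡196, m^4≡131, m^8≡118, m^16≡92, m^32≡66, m^64≡157, m^128≡196
209 = 128 + 64 + 16 + 1, so m^209 ≡ 196·157·92·14 ≡ 222 (mod 247)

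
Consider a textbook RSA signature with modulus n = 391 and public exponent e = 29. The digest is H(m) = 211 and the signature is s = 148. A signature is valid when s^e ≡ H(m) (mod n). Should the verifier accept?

reject

s^2 ≡ 148^2 = 21904 ≡ 8
s^4 ≡ 8^2 = 64
s^8 ≡ 64^2 = 4096 ≡ 186
s^16 ≡ 186^2 = 34596 ≡ 188
29 = 16 + 8 + 4 + 1, so s^29 ≡ 188·186·64·148 ≡ 14 (mod 391)
14 ≠ 211, so verification fails.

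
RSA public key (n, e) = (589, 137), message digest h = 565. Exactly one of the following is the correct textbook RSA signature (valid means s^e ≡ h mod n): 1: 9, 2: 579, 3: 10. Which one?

3

Candidate 1: Squares mod 589: 9^1≡9, 9^2≡81, 9^4≡82, 9^8≡245, 9^16≡536, 9^32≡453, 9^64≡237, 9^128≡214; 137 = 128 + 8 + 1, so 9^137 ≡ 214·245·9 ≡ 81 (mod 589)
Candidate 2: Squares mod 589: 579^1≡579, 579^2≡100, 579^4≡576, 579^8≡169, 579^16≡289, 579^32≡472, 579^64≡142, 579^128≡138; 137 = 128 + 8 + 1, so 579^137 ≡ 138·169·579 ≡ 24 (mod 589)
Candidate 3: Squares mod 589: 10^1≡10, 10^2≡100, 10^4≡576, 10^8≡169, 10^16≡289, 10^32≡472, 10^64≡142, 10^128≡138; 137 = 128 + 8 + 1, so 10^137 ≡ 138·169·10 ≡ 565 (mod 589)
  → matches h = 565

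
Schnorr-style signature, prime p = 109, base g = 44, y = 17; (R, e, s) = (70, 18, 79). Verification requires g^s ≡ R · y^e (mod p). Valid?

g^s mod p:
Squares mod 109: 44^1≡44, 44^2≡83, 44^4≡22, 44^8≡48, 44^16≡15, 44^32≡7, 44^64≡49
79 = 64 + 8 + 4 + 2 + 1, so 44^79 ≡ 49·48·22·83·44 ≡ 39 (mod 109)
R · y^e mod p:
Squares mod 109: 17^1≡17, 17^2≡71, 17^4≡27, 17^8≡75, 17^16≡66
18 = 16 + 2, so 17^18 ≡ 66·71 ≡ 108 (mod 109)
70·108 = 7560 ≡ 39 (mod 109)
39 ≡ 39 (mod 109); signature holds.

yes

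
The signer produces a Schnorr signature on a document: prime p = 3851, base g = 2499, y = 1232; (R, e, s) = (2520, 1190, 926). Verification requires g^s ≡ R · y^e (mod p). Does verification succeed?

g^s mod p:
2499^2 = 6245001 ≡ 2530
2499^4 ≡ 2530^2 = 6400900 ≡ 538
2499^8 ≡ 538^2 = 289444 ≡ 619
2499^16 ≡ 619^2 = 383161 ≡ 1912
2499^32 ≡ 1912^2 = 3655744 ≡ 1145
2499^64 ≡ 1145^2 = 1311025 ≡ 1685
2499^128 ≡ 1685^2 = 2839225 ≡ 1038
2499^256 ≡ 1038^2 = 1077444 ≡ 3015
2499^512 ≡ 3015^2 = 9090225 ≡ 1865
926 = 512 + 256 + 128 + 16 + 8 + 4 + 2, so 2499^926 ≡ 1865·3015·1038·1912·619·538·2530 ≡ 3381 (mod 3851)
R · y^e mod p:
1232^2 = 1517824 ≡ 530
1232^4 ≡ 530^2 = 280900 ≡ 3628
1232^8 ≡ 3628^2 = 13162384 ≡ 3517
1232^16 ≡ 3517^2 = 12369289 ≡ 3728
1232^32 ≡ 3728^2 = 13897984 ≡ 3576
1232^64 ≡ 3576^2 = 12787776 ≡ 2456
1232^128 ≡ 2456^2 = 6031936 ≡ 1270
1232^256 ≡ 1270^2 = 1612900 ≡ 3182
1232^512 ≡ 3182^2 = 10125124 ≡ 845
1232^1024 ≡ 845^2 = 714025 ≡ 1590
1190 = 1024 + 128 + 32 + 4 + 2, so 1232^1190 ≡ 1590·1270·3576·3628·530 ≡ 428 (mod 3851)
2520·428 = 1078560 ≡ 280 (mod 3851)
3381 ≠ 280; the check fails.

fails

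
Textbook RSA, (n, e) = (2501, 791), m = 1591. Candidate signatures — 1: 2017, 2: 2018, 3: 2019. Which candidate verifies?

Candidate 1: Squares mod 2501: 2017^1≡2017, 2017^2≡1663, 2017^4≡1964, 2017^8≡754, 2017^16≡789, 2017^32≡2273, 2017^64≡1964, 2017^128≡754, 2017^256≡789, 2017^512≡2273; 791 = 512 + 256 + 16 + 4 + 2 + 1, so 2017^791 ≡ 2273·789·789·1964·1663·2017 ≡ 1591 (mod 2501)
  → matches m = 1591
Candidate 2: Squares mod 2501: 2018^1≡2018, 2018^2≡696, 2018^4≡1723, 2018^8≡42, 2018^16≡1764, 2018^32≡452, 2018^64≡1723, 2018^128≡42, 2018^256≡1764, 2018^512≡452; 791 = 512 + 256 + 16 + 4 + 2 + 1, so 2018^791 ≡ 452·1764·1764·1723·696·2018 ≡ 1590 (mod 2501)
Candidate 3: Squares mod 2501: 2019^1≡2019, 2019^2≡2232, 2019^4≡2333, 2019^8≡713, 2019^16≡666, 2019^32≡879, 2019^64≡2333, 2019^128≡713, 2019^256≡666, 2019^512≡879; 791 = 512 + 256 + 16 + 4 + 2 + 1, so 2019^791 ≡ 879·666·666·2333·2232·2019 ≡ 1691 (mod 2501)

1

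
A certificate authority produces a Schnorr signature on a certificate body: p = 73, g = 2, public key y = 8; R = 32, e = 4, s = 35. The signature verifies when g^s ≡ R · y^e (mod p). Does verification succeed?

g^s mod p:
2^2 = 4
2^4 ≡ 4^2 = 16
2^8 ≡ 16^2 = 256 ≡ 37
2^16 ≡ 37^2 = 1369 ≡ 55
2^32 ≡ 55^2 = 3025 ≡ 32
35 = 32 + 2 + 1, so 2^35 ≡ 32·4·2 ≡ 37 (mod 73)
R · y^e mod p:
8^2 = 64
8^4 ≡ 64^2 = 4096 ≡ 8
32·8 = 256 ≡ 37 (mod 73)
37 ≡ 37 (mod 73); signature holds.

passes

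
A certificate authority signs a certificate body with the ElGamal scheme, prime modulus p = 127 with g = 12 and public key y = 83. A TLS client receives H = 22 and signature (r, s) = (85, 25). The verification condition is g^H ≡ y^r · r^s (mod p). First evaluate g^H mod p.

12^2 = 144 ≡ 17
12^4 ≡ 17^2 = 289 ≡ 35
12^8 ≡ 35^2 = 1225 ≡ 82
12^16 ≡ 82^2 = 6724 ≡ 120
22 = 16 + 4 + 2, so 12^22 ≡ 120·35·17 ≡ 26 (mod 127)

26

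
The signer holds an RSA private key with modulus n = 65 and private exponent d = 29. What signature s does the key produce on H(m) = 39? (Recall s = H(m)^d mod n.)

39

(H(m))^2 ≡ 39^2 = 1521 ≡ 26
(H(m))^4 ≡ 26^2 = 676 ≡ 26
(H(m))^8 ≡ 26^2 = 676 ≡ 26
(H(m))^16 ≡ 26^2 = 676 ≡ 26
29 = 16 + 8 + 4 + 1, so (H(m))^29 ≡ 26·26·26·39 ≡ 39 (mod 65)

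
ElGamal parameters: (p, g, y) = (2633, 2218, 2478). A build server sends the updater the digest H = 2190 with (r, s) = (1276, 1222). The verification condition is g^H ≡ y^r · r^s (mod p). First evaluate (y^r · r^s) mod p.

Squares mod 2633: 2478^1≡2478, 2478^2≡328, 2478^4≡2264, 2478^8≡1878, 2478^16≡1297, 2478^32≡2355, 2478^64≡927, 2478^128≡971, 2478^256≡227, 2478^512≡1502, 2478^1024≡2156
1276 = 1024 + 128 + 64 + 32 + 16 + 8 + 4, so 2478^1276 ≡ 2156·971·927·2355·1297·1878·2264 ≡ 165 (mod 2633)
Squares mod 2633: 1276^1≡1276, 1276^2≡982, 1276^4≡646, 1276^8≡1302, 1276^16≡2185, 1276^32≡596, 1276^64≡2394, 1276^128≡1828, 1276^256≡307, 1276^512≡2094, 1276^1024≡891
1222 = 1024 + 128 + 64 + 4 + 2, so 1276^1222 ≡ 891·1828·2394·646·982 ≡ 1363 (mod 2633)
y^r · r^s ≡ 165·1363 = 224895 ≡ 1090 (mod 2633)

1090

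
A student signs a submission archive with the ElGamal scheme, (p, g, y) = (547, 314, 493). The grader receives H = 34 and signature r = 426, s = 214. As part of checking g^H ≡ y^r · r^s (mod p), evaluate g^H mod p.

96

314^34 mod 547 = 96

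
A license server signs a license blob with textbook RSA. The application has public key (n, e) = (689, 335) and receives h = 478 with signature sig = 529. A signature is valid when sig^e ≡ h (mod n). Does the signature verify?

Squares mod 689: sig^1≡529, sig^2≡107, sig^4≡425, sig^8≡107, sig^16≡425, sig^32≡107, sig^64≡425, sig^128≡107, sig^256≡425
335 = 256 + 64 + 8 + 4 + 2 + 1, so sig^335 ≡ 425·425·107·425·107·529 ≡ 211 (mod 689)
sig^335 mod 689 = 211, but h = 478.

does not verify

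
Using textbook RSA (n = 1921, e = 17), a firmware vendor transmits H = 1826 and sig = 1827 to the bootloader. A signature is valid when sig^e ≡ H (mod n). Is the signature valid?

invalid

sig^2 ≡ 1827^2 = 3337929 ≡ 1152
sig^4 ≡ 1152^2 = 1327104 ≡ 1614
sig^8 ≡ 1614^2 = 2604996 ≡ 120
sig^16 ≡ 120^2 = 14400 ≡ 953
17 = 16 + 1, so sig^17 ≡ 953·1827 ≡ 705 (mod 1921)
sig^17 mod 1921 = 705, but H = 1826.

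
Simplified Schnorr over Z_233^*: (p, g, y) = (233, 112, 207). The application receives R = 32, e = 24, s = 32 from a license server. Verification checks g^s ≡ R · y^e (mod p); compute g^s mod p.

74

Squares mod 233: 112^1≡112, 112^2≡195, 112^4≡46, 112^8≡19, 112^16≡128, 112^32≡74
112^32 ≡ 74 (mod 233)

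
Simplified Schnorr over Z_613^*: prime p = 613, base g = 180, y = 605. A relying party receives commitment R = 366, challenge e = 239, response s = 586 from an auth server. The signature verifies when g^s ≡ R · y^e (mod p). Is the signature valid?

valid

g^s mod p:
180^2 = 32400 ≡ 524
180^4 ≡ 524^2 = 274576 ≡ 565
180^8 ≡ 565^2 = 319225 ≡ 465
180^16 ≡ 465^2 = 216225 ≡ 449
180^32 ≡ 449^2 = 201601 ≡ 537
180^64 ≡ 537^2 = 288369 ≡ 259
180^128 ≡ 259^2 = 67081 ≡ 264
180^256 ≡ 264^2 = 69696 ≡ 427
180^512 ≡ 427^2 = 182329 ≡ 268
586 = 512 + 64 + 8 + 2, so 180^586 ≡ 268·259·465·524 ≡ 460 (mod 613)
R · y^e mod p:
605^2 = 366025 ≡ 64
605^4 ≡ 64^2 = 4096 ≡ 418
605^8 ≡ 418^2 = 174724 ≡ 19
605^16 ≡ 19^2 = 361
605^32 ≡ 361^2 = 130321 ≡ 365
605^64 ≡ 365^2 = 133225 ≡ 204
605^128 ≡ 204^2 = 41616 ≡ 545
239 = 128 + 64 + 32 + 8 + 4 + 2 + 1, so 605^239 ≡ 545·204·365·19·418·64·605 ≡ 85 (mod 613)
366·85 = 31110 ≡ 460 (mod 613)
460 ≡ 460 (mod 613); signature holds.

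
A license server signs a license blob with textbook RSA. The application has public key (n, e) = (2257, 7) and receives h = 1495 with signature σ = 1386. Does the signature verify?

σ^7 mod 2257 = 1495
1495 = h, so the signature checks out.

verifies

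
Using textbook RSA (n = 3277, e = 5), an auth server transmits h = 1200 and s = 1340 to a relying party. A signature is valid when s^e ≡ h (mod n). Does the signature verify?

s^2 ≡ 1340^2 = 1795600 ≡ 3081
s^4 ≡ 3081^2 = 9492561 ≡ 2369
5 = 4 + 1, so s^5 ≡ 2369·1340 ≡ 2324 (mod 3277)
2324 ≠ 1200, so verification fails.

does not verify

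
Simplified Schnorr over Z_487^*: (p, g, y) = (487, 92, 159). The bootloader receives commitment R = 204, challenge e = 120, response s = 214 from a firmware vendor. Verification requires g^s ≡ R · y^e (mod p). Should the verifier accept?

g^s mod p:
92^214 mod 487 = 354
R · y^e mod p:
159^120 mod 487 = 144
204·144 = 29376 ≡ 156 (mod 487)
354 ≠ 156; the check fails.

reject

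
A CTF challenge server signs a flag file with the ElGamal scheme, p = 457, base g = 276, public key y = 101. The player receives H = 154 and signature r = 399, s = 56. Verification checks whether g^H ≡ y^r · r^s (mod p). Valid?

Left side g^H mod p:
276^2 = 76176 ≡ 314
276^4 ≡ 314^2 = 98596 ≡ 341
276^8 ≡ 341^2 = 116281 ≡ 203
276^16 ≡ 203^2 = 41209 ≡ 79
276^32 ≡ 79^2 = 6241 ≡ 300
276^64 ≡ 300^2 = 90000 ≡ 428
276^128 ≡ 428^2 = 183184 ≡ 384
154 = 128 + 16 + 8 + 2, so 276^154 ≡ 384·79·203·314 ≡ 175 (mod 457)
Right side y^r · r^s mod p:
101^2 = 10201 ≡ 147
101^4 ≡ 147^2 = 21609 ≡ 130
101^8 ≡ 130^2 = 16900 ≡ 448
101^16 ≡ 448^2 = 200704 ≡ 81
101^32 ≡ 81^2 = 6561 ≡ 163
101^64 ≡ 163^2 = 26569 ≡ 63
101^128 ≡ 63^2 = 3969 ≡ 313
101^256 ≡ 313^2 = 97969 ≡ 171
399 = 256 + 128 + 8 + 4 + 2 + 1, so 101^399 ≡ 171·313·448·130·147·101 ≡ 170 (mod 457)
399^2 = 159201 ≡ 165
399^4 ≡ 165^2 = 27225 ≡ 262
399^8 ≡ 262^2 = 68644 ≡ 94
399^16 ≡ 94^2 = 8836 ≡ 153
399^32 ≡ 153^2 = 23409 ≡ 102
56 = 32 + 16 + 8, so 399^56 ≡ 102·153·94 ≡ 451 (mod 457)
170·451 = 76670 ≡ 351 (mod 457)
175 ≠ 351, so verification fails.

no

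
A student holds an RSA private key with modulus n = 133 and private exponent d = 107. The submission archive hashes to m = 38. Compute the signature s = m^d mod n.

19

Squares mod 133: m^1≡38, m^2≡114, m^4≡95, m^8≡114, m^16≡95, m^32≡114, m^64≡95
107 = 64 + 32 + 8 + 2 + 1, so m^107 ≡ 95·114·114·114·38 ≡ 19 (mod 133)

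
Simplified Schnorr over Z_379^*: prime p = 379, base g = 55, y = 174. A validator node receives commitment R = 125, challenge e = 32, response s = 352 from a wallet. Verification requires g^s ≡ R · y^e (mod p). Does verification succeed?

fails

g^s mod p:
55^2 = 3025 ≡ 372
55^4 ≡ 372^2 = 138384 ≡ 49
55^8 ≡ 49^2 = 2401 ≡ 127
55^16 ≡ 127^2 = 16129 ≡ 211
55^32 ≡ 211^2 = 44521 ≡ 178
55^64 ≡ 178^2 = 31684 ≡ 227
55^128 ≡ 227^2 = 51529 ≡ 364
55^256 ≡ 364^2 = 132496 ≡ 225
352 = 256 + 64 + 32, so 55^352 ≡ 225·227·178 ≡ 277 (mod 379)
R · y^e mod p:
174^2 = 30276 ≡ 335
174^4 ≡ 335^2 = 112225 ≡ 41
174^8 ≡ 41^2 = 1681 ≡ 165
174^16 ≡ 165^2 = 27225 ≡ 316
174^32 ≡ 316^2 = 99856 ≡ 179
125·179 = 22375 ≡ 14 (mod 379)
277 ≠ 14; the check fails.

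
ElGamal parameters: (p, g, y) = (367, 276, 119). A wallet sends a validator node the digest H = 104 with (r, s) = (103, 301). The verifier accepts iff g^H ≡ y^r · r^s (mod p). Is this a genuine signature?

genuine

Left side g^H mod p:
276^2 = 76176 ≡ 207
276^4 ≡ 207^2 = 42849 ≡ 277
276^8 ≡ 277^2 = 76729 ≡ 26
276^16 ≡ 26^2 = 676 ≡ 309
276^32 ≡ 309^2 = 95481 ≡ 61
276^64 ≡ 61^2 = 3721 ≡ 51
104 = 64 + 32 + 8, so 276^104 ≡ 51·61·26 ≡ 146 (mod 367)
Right side y^r · r^s mod p:
119^2 = 14161 ≡ 215
119^4 ≡ 215^2 = 46225 ≡ 350
119^8 ≡ 350^2 = 122500 ≡ 289
119^16 ≡ 289^2 = 83521 ≡ 212
119^32 ≡ 212^2 = 44944 ≡ 170
119^64 ≡ 170^2 = 28900 ≡ 274
103 = 64 + 32 + 4 + 2 + 1, so 119^103 ≡ 274·170·350·215·119 ≡ 349 (mod 367)
103^2 = 10609 ≡ 333
103^4 ≡ 333^2 = 110889 ≡ 55
103^8 ≡ 55^2 = 3025 ≡ 89
103^16 ≡ 89^2 = 7921 ≡ 214
103^32 ≡ 214^2 = 45796 ≡ 288
103^64 ≡ 288^2 = 82944 ≡ 2
103^128 ≡ 2^2 = 4
103^256 ≡ 4^2 = 16
301 = 256 + 32 + 8 + 4 + 1, so 103^301 ≡ 16·288·89·55·103 ≡ 155 (mod 367)
349·155 = 54095 ≡ 146 (mod 367)
146 ≡ 146 (mod 367), so the signature is genuine.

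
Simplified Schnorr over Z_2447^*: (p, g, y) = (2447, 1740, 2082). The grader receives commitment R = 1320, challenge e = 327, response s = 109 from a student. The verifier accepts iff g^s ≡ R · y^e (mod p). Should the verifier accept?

accept

g^s mod p:
1740^2 = 3027600 ≡ 661
1740^4 ≡ 661^2 = 436921 ≡ 1355
1740^8 ≡ 1355^2 = 1836025 ≡ 775
1740^16 ≡ 775^2 = 600625 ≡ 1110
1740^32 ≡ 1110^2 = 1232100 ≡ 1259
1740^64 ≡ 1259^2 = 1585081 ≡ 1872
109 = 64 + 32 + 8 + 4 + 1, so 1740^109 ≡ 1872·1259·775·1355·1740 ≡ 761 (mod 2447)
R · y^e mod p:
2082^2 = 4334724 ≡ 1087
2082^4 ≡ 1087^2 = 1181569 ≡ 2115
2082^8 ≡ 2115^2 = 4473225 ≡ 109
2082^16 ≡ 109^2 = 11881 ≡ 2093
2082^32 ≡ 2093^2 = 4380649 ≡ 519
2082^64 ≡ 519^2 = 269361 ≡ 191
2082^128 ≡ 191^2 = 36481 ≡ 2223
2082^256 ≡ 2223^2 = 4941729 ≡ 1236
327 = 256 + 64 + 4 + 2 + 1, so 2082^327 ≡ 1236·191·2115·1087·2082 ≡ 477 (mod 2447)
1320·477 = 629640 ≡ 761 (mod 2447)
761 ≡ 761 (mod 2447); signature holds.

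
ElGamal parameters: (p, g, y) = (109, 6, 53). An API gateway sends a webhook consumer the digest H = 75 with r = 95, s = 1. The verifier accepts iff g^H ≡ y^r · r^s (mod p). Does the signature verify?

does not verify

Left side g^H mod p:
6^75 mod 109 = 19
Right side y^r · r^s mod p:
53^95 mod 109 = 39
95^1 mod 109 = 95
39·95 = 3705 ≡ 108 (mod 109)
19 ≠ 108, so verification fails.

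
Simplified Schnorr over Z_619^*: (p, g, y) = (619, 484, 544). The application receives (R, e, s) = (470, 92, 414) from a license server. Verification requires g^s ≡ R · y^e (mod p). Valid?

g^s mod p:
Squares mod 619: 484^1≡484, 484^2≡274, 484^4≡177, 484^8≡379, 484^16≡33, 484^32≡470, 484^64≡536, 484^128≡80, 484^256≡210
414 = 256 + 128 + 16 + 8 + 4 + 2, so 484^414 ≡ 210·80·33·379·177·274 ≡ 339 (mod 619)
R · y^e mod p:
Squares mod 619: 544^1≡544, 544^2≡54, 544^4≡440, 544^8≡472, 544^16≡563, 544^32≡41, 544^64≡443
92 = 64 + 16 + 8 + 4, so 544^92 ≡ 443·563·472·440 ≡ 355 (mod 619)
470·355 = 166850 ≡ 339 (mod 619)
339 ≡ 339 (mod 619); signature holds.

yes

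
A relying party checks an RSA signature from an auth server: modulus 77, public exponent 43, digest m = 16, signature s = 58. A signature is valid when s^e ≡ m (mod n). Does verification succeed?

passes

Squares mod 77: s^1≡58, s^2≡53, s^4≡37, s^8≡60, s^16≡58, s^32≡53
43 = 32 + 8 + 2 + 1, so s^43 ≡ 53·60·53·58 ≡ 16 (mod 77)
Since 16 equals the digest 16, verification succeeds.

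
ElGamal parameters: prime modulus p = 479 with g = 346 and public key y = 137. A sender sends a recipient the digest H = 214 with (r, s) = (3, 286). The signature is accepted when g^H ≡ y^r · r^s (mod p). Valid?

yes

Left side g^H mod p:
Squares mod 479: 346^1≡346, 346^2≡445, 346^4≡198, 346^8≡405, 346^16≡207, 346^32≡218, 346^64≡103, 346^128≡71
214 = 128 + 64 + 16 + 4 + 2, so 346^214 ≡ 71·103·207·198·445 ≡ 385 (mod 479)
Right side y^r · r^s mod p:
Squares mod 479: 137^1≡137, 137^2≡88
3 = 2 + 1, so 137^3 ≡ 88·137 ≡ 81 (mod 479)
Squares mod 479: 3^1≡3, 3^2≡9, 3^4≡81, 3^8≡334, 3^16≡428, 3^32≡206, 3^64≡284, 3^128≡184, 3^256≡326
286 = 256 + 16 + 8 + 4 + 2, so 3^286 ≡ 326·428·334·81·9 ≡ 330 (mod 479)
81·330 = 26730 ≡ 385 (mod 479)
385 ≡ 385 (mod 479), so the signature is genuine.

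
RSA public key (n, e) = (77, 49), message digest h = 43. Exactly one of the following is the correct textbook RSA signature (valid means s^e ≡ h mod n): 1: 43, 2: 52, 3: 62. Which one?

1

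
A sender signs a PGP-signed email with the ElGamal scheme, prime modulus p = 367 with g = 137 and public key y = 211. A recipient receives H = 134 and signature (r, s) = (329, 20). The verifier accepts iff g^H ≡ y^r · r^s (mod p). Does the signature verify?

Left side g^H mod p:
137^2 = 18769 ≡ 52
137^4 ≡ 52^2 = 2704 ≡ 135
137^8 ≡ 135^2 = 18225 ≡ 242
137^16 ≡ 242^2 = 58564 ≡ 211
137^32 ≡ 211^2 = 44521 ≡ 114
137^64 ≡ 114^2 = 12996 ≡ 151
137^128 ≡ 151^2 = 22801 ≡ 47
134 = 128 + 4 + 2, so 137^134 ≡ 47·135·52 ≡ 7 (mod 367)
Right side y^r · r^s mod p:
211^2 = 44521 ≡ 114
211^4 ≡ 114^2 = 12996 ≡ 151
211^8 ≡ 151^2 = 22801 ≡ 47
211^16 ≡ 47^2 = 2209 ≡ 7
211^32 ≡ 7^2 = 49
211^64 ≡ 49^2 = 2401 ≡ 199
211^128 ≡ 199^2 = 39601 ≡ 332
211^256 ≡ 332^2 = 110224 ≡ 124
329 = 256 + 64 + 8 + 1, so 211^329 ≡ 124·199·47·211 ≡ 329 (mod 367)
329^2 = 108241 ≡ 343
329^4 ≡ 343^2 = 117649 ≡ 209
329^8 ≡ 209^2 = 43681 ≡ 8
329^16 ≡ 8^2 = 64
20 = 16 + 4, so 329^20 ≡ 64·209 ≡ 164 (mod 367)
329·164 = 53956 ≡ 7 (mod 367)
7 ≡ 7 (mod 367), so the signature is genuine.

verifies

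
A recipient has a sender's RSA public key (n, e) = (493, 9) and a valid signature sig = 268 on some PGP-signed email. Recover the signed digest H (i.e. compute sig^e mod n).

455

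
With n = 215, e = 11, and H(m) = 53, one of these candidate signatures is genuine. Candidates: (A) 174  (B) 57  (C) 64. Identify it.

B

Candidate A: Squares mod 215: 174^1≡174, 174^2≡176, 174^4≡16, 174^8≡41; 11 = 8 + 2 + 1, so 174^11 ≡ 41·176·174 ≡ 199 (mod 215)
Candidate B: Squares mod 215: 57^1≡57, 57^2≡24, 57^4≡146, 57^8≡31; 11 = 8 + 2 + 1, so 57^11 ≡ 31·24·57 ≡ 53 (mod 215)
  → matches H(m) = 53
Candidate C: Squares mod 215: 64^1≡64, 64^2≡11, 64^4≡121, 64^8≡21; 11 = 8 + 2 + 1, so 64^11 ≡ 21·11·64 ≡ 164 (mod 215)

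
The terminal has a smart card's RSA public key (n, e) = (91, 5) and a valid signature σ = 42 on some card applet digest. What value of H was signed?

σ^2 ≡ 42^2 = 1764 ≡ 35
σ^4 ≡ 35^2 = 1225 ≡ 42
5 = 4 + 1, so σ^5 ≡ 42·42 ≡ 35 (mod 91)

35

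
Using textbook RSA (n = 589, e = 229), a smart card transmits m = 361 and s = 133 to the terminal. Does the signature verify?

verifies

s^229 mod 589 = 361
s^229 mod 589 = 361 matches m.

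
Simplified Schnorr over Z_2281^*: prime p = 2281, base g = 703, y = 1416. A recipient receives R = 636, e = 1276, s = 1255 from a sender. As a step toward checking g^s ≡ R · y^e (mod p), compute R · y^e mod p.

1075

1416^2 = 2005056 ≡ 57
1416^4 ≡ 57^2 = 3249 ≡ 968
1416^8 ≡ 968^2 = 937024 ≡ 1814
1416^16 ≡ 1814^2 = 3290596 ≡ 1394
1416^32 ≡ 1394^2 = 1943236 ≡ 2105
1416^64 ≡ 2105^2 = 4431025 ≡ 1323
1416^128 ≡ 1323^2 = 1750329 ≡ 802
1416^256 ≡ 802^2 = 643204 ≡ 2243
1416^512 ≡ 2243^2 = 5031049 ≡ 1444
1416^1024 ≡ 1444^2 = 2085136 ≡ 302
1276 = 1024 + 128 + 64 + 32 + 16 + 8 + 4, so 1416^1276 ≡ 302·802·1323·2105·1394·1814·968 ≡ 450 (mod 2281)
R · y^e ≡ 636·450 = 286200 ≡ 1075 (mod 2281)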